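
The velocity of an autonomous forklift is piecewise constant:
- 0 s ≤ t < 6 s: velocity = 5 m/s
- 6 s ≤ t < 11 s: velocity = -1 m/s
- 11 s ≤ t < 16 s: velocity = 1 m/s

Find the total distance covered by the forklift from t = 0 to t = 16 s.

40 m

Total distance travelled is ∫|v| dt — sum the magnitudes of each area piece.
0–6 s: |5| × 6 = 30 m
6–11 s: |-1| × 5 = 5 m
11–16 s: |1| × 5 = 5 m
Total distance = 40 m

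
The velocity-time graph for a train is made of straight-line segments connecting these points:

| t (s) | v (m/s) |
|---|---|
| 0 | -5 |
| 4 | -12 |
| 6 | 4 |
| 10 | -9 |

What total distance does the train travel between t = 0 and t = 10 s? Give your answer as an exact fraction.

Total distance travelled is ∫|v| dt — sum the magnitudes of each area piece.
0–4 s: |½(-5 + -12)(4)| = 34 m
4–6 s: v = 0 at t = 5.5 s; triangle areas 9 + 1 = 10 m
6–10 s: v = 0 at t = 94/13 s; triangle areas 32/13 + 162/13 = 194/13 m
Total distance = 766/13 m

766/13 m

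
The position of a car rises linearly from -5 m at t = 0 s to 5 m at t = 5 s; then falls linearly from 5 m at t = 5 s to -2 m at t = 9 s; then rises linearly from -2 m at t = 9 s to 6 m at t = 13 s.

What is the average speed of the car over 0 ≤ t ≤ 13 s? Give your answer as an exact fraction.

Average speed = (total path length)/(elapsed time); on a piecewise-linear x-t graph the path length is Σ|Δx|.
0–5 s: |Δx| = |5 − -5| = 10 m
5–9 s: |Δx| = |-2 − 5| = 7 m
9–13 s: |Δx| = |6 − -2| = 8 m
Total path = 25 m; average speed = 25/13 = 25/13 m/s.

25/13 m/s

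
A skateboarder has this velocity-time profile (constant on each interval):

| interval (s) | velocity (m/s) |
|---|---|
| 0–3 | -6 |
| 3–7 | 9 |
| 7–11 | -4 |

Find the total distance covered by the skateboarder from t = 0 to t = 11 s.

Distance (not displacement) is the total path length: add the absolute areas under v-t.
0–3 s: |-6| × 3 = 18 m
3–7 s: |9| × 4 = 36 m
7–11 s: |-4| × 4 = 16 m
Total distance = 70 m

70 m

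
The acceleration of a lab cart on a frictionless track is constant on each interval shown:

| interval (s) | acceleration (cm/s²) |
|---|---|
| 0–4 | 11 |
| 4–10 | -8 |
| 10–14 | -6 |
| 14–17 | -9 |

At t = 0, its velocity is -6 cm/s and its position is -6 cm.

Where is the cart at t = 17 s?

On each constant-a segment, Δv = aΔt and Δx = v₀Δt + ½aΔt²; chain segment to segment.
0–4 s: v starts -6 cm/s; Δx = -6·4 + ½·11·4² = 64 cm; v ends 38 cm/s.
4–10 s: v starts 38 cm/s; Δx = 38·6 + ½·-8·6² = 84 cm; v ends -10 cm/s.
10–14 s: v starts -10 cm/s; Δx = -10·4 + ½·-6·4² = -88 cm; v ends -34 cm/s.
14–17 s: v starts -34 cm/s; Δx = -34·3 + ½·-9·3² = -142.5 cm; v ends -61 cm/s.
x(17) = -6 + Σ Δx = -88.5 cm.

-88.5 cm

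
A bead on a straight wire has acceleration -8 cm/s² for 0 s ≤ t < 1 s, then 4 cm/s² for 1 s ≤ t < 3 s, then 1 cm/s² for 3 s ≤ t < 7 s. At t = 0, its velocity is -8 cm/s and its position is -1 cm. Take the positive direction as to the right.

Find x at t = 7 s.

-61 cm

On each constant-a segment, Δv = aΔt and Δx = v₀Δt + ½aΔt²; chain segment to segment.
0–1 s: v starts -8 cm/s; Δx = -8·1 + ½·-8·1² = -12 cm; v ends -16 cm/s.
1–3 s: v starts -16 cm/s; Δx = -16·2 + ½·4·2² = -24 cm; v ends -8 cm/s.
3–7 s: v starts -8 cm/s; Δx = -8·4 + ½·1·4² = -24 cm; v ends -4 cm/s.
x(7) = -1 + Σ Δx = -61 cm.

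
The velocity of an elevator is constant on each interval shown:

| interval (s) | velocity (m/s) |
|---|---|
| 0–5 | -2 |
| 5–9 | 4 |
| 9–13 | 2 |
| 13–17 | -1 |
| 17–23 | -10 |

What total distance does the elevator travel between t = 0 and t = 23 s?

98 m

Distance (not displacement) is the total path length: add the absolute areas under v-t.
0–5 s: |-2| × 5 = 10 m
5–9 s: |4| × 4 = 16 m
9–13 s: |2| × 4 = 8 m
13–17 s: |-1| × 4 = 4 m
17–23 s: |-10| × 6 = 60 m
Total distance = 98 m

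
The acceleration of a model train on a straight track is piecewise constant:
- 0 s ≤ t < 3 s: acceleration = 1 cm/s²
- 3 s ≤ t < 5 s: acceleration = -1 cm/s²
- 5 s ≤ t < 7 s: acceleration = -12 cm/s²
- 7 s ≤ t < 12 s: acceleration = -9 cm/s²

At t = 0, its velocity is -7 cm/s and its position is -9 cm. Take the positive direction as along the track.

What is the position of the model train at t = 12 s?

-334 cm

On each constant-a segment, Δv = aΔt and Δx = v₀Δt + ½aΔt²; chain segment to segment.
0–3 s: v starts -7 cm/s; Δx = -7·3 + ½·1·3² = -16.5 cm; v ends -4 cm/s.
3–5 s: v starts -4 cm/s; Δx = -4·2 + ½·-1·2² = -10 cm; v ends -6 cm/s.
5–7 s: v starts -6 cm/s; Δx = -6·2 + ½·-12·2² = -36 cm; v ends -30 cm/s.
7–12 s: v starts -30 cm/s; Δx = -30·5 + ½·-9·5² = -262.5 cm; v ends -75 cm/s.
x(12) = -9 + Σ Δx = -334 cm.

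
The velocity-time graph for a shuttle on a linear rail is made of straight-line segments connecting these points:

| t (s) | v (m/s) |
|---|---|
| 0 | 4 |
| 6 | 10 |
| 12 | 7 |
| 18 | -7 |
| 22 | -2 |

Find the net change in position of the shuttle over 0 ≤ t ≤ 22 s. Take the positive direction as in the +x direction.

Net displacement equals the area under the velocity-time graph (areas below the axis count negative).
0–6 s: ½(4 + 10)(6) = 42 m
6–12 s: ½(10 + 7)(6) = 51 m
12–18 s: ½(7 + -7)(6) = 0 m
18–22 s: ½(-7 + -2)(4) = -18 m
Net displacement = 75 m

75 m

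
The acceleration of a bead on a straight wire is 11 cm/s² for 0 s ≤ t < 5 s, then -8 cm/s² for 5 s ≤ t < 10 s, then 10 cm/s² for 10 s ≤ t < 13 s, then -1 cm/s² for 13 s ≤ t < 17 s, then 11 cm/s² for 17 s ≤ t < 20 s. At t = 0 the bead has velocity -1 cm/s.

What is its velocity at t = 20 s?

Δv equals the area under the a-t graph; then v = v₀ + Δv.
0–5 s: 11 × 5 = 55 cm/s
5–10 s: -8 × 5 = -40 cm/s
10–13 s: 10 × 3 = 30 cm/s
13–17 s: -1 × 4 = -4 cm/s
17–20 s: 11 × 3 = 33 cm/s
Δv = 74 cm/s, so v(20) = -1 + (74) = 73 cm/s.

73 cm/s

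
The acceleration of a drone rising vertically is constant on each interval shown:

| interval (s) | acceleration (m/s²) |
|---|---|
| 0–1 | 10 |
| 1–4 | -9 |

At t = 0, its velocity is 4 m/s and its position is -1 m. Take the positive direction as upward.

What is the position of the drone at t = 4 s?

On each constant-a segment, Δv = aΔt and Δx = v₀Δt + ½aΔt²; chain segment to segment.
0–1 s: v starts 4 m/s; Δx = 4·1 + ½·10·1² = 9 m; v ends 14 m/s.
1–4 s: v starts 14 m/s; Δx = 14·3 + ½·-9·3² = 1.5 m; v ends -13 m/s.
x(4) = -1 + Σ Δx = 9.5 m.

9.5 m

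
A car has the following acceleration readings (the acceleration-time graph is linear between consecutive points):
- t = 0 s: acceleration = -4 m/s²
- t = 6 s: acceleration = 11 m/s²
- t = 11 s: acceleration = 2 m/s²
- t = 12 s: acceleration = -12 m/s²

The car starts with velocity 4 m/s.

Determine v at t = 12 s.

Δv equals the area under the a-t graph; then v = v₀ + Δv.
0–6 s: ½(-4 + 11)(6) = 21 m/s
6–11 s: ½(11 + 2)(5) = 32.5 m/s
11–12 s: ½(2 + -12)(1) = -5 m/s
Δv = 48.5 m/s, so v(12) = 4 + (48.5) = 52.5 m/s.

52.5 m/s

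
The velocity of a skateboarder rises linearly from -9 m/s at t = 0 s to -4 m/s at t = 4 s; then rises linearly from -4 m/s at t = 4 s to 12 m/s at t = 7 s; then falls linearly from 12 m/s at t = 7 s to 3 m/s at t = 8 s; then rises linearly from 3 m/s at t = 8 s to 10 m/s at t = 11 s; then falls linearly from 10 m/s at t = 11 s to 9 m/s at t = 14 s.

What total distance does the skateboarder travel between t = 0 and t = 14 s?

Total distance travelled is ∫|v| dt — sum the magnitudes of each area piece.
0–4 s: |½(-9 + -4)(4)| = 26 m
4–7 s: v = 0 at t = 4.75 s; triangle areas 1.5 + 13.5 = 15 m
7–8 s: |½(12 + 3)(1)| = 7.5 m
8–11 s: |½(3 + 10)(3)| = 19.5 m
11–14 s: |½(10 + 9)(3)| = 28.5 m
Total distance = 96.5 m

96.5 m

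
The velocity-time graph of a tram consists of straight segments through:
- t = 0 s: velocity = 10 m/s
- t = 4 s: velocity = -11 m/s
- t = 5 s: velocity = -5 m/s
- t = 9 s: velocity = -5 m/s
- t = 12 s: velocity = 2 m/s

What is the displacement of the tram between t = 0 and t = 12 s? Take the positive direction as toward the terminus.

-34.5 m

Net displacement equals the area under the velocity-time graph (areas below the axis count negative).
0–4 s: ½(10 + -11)(4) = -2 m
4–5 s: ½(-11 + -5)(1) = -8 m
5–9 s: -5 × 4 = -20 m
9–12 s: ½(-5 + 2)(3) = -4.5 m
Net displacement = -34.5 m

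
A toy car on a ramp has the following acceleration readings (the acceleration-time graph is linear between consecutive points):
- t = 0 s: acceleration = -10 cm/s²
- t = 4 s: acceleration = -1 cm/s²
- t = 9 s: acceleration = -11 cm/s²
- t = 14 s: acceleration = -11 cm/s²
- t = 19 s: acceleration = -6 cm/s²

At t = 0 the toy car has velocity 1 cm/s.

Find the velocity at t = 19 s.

Δv equals the area under the a-t graph; then v = v₀ + Δv.
0–4 s: ½(-10 + -1)(4) = -22 cm/s
4–9 s: ½(-1 + -11)(5) = -30 cm/s
9–14 s: -11 × 5 = -55 cm/s
14–19 s: ½(-11 + -6)(5) = -42.5 cm/s
Δv = -149.5 cm/s, so v(19) = 1 + (-149.5) = -148.5 cm/s.

-148.5 cm/s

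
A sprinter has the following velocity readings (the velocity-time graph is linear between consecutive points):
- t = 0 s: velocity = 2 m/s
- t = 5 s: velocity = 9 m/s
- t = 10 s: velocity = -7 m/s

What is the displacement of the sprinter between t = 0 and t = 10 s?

Displacement is the signed area under the v-t curve.
0–5 s: ½(2 + 9)(5) = 27.5 m
5–10 s: ½(9 + -7)(5) = 5 m
Net displacement = 32.5 m

32.5 m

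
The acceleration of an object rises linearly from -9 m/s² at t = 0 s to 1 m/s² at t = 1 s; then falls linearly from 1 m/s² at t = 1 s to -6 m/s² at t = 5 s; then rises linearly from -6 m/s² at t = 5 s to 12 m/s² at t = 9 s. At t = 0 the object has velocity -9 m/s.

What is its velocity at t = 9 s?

Δv equals the area under the a-t graph; then v = v₀ + Δv.
0–1 s: ½(-9 + 1)(1) = -4 m/s
1–5 s: ½(1 + -6)(4) = -10 m/s
5–9 s: ½(-6 + 12)(4) = 12 m/s
Δv = -2 m/s, so v(9) = -9 + (-2) = -11 m/s.

-11 m/s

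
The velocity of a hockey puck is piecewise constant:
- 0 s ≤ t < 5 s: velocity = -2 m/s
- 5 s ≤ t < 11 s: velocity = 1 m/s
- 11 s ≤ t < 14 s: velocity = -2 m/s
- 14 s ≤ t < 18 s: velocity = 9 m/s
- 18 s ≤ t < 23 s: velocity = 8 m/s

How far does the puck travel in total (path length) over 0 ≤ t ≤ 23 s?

Distance (not displacement) is the total path length: add the absolute areas under v-t.
0–5 s: |-2| × 5 = 10 m
5–11 s: |1| × 6 = 6 m
11–14 s: |-2| × 3 = 6 m
14–18 s: |9| × 4 = 36 m
18–23 s: |8| × 5 = 40 m
Total distance = 98 m

98 m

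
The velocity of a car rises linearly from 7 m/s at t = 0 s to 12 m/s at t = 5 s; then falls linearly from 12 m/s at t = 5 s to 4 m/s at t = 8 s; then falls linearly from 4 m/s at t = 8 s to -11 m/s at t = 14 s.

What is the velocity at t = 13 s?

-8.5 m/s

On 8–14 s the graph is linear from 4 to -11 m/s: v(13) = 4 + (-11 − 4)·(13 − 8)/(14 − 8) = -8.5 m/s.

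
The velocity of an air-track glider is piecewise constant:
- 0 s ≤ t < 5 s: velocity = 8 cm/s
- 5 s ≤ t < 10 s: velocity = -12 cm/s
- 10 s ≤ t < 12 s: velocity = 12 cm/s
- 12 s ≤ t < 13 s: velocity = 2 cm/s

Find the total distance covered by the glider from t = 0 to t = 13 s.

126 cm

Total distance travelled is ∫|v| dt — sum the magnitudes of each area piece.
0–5 s: |8| × 5 = 40 cm
5–10 s: |-12| × 5 = 60 cm
10–12 s: |12| × 2 = 24 cm
12–13 s: |2| × 1 = 2 cm
Total distance = 126 cm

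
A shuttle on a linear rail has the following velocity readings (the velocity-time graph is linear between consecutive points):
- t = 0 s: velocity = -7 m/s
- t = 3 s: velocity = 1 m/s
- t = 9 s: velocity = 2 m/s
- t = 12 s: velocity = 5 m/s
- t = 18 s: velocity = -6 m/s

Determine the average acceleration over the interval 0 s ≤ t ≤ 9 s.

1 m/s²

Average acceleration = Δv/Δt = (2 − -7)/(9 − 0) = 1 m/s².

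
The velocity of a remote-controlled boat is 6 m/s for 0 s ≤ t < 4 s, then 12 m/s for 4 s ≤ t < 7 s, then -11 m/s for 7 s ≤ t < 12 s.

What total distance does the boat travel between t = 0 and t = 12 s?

Distance (not displacement) is the total path length: add the absolute areas under v-t.
0–4 s: |6| × 4 = 24 m
4–7 s: |12| × 3 = 36 m
7–12 s: |-11| × 5 = 55 m
Total distance = 115 m

115 m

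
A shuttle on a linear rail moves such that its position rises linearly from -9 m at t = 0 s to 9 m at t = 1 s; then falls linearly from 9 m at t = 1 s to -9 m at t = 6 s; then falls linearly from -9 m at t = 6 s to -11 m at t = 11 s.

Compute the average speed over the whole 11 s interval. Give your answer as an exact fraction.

38/11 m/s

Average speed = (total path length)/(elapsed time); on a piecewise-linear x-t graph the path length is Σ|Δx|.
0–1 s: |Δx| = |9 − -9| = 18 m
1–6 s: |Δx| = |-9 − 9| = 18 m
6–11 s: |Δx| = |-11 − -9| = 2 m
Total path = 38 m; average speed = 38/11 = 38/11 m/s.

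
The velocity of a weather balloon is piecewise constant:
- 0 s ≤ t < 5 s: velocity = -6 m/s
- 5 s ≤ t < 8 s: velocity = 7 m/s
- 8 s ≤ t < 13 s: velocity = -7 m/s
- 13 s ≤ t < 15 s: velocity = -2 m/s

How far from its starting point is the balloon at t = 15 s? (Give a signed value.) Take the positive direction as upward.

-48 m

Net displacement equals the area under the velocity-time graph (areas below the axis count negative).
0–5 s: -6 × 5 = -30 m
5–8 s: 7 × 3 = 21 m
8–13 s: -7 × 5 = -35 m
13–15 s: -2 × 2 = -4 m
Net displacement = -48 m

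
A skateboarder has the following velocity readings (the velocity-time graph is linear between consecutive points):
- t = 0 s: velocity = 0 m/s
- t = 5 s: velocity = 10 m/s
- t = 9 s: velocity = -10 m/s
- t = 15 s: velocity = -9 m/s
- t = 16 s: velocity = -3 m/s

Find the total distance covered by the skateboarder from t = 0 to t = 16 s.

108 m

Distance (not displacement) is the total path length: add the absolute areas under v-t.
0–5 s: |½(0 + 10)(5)| = 25 m
5–9 s: v = 0 at t = 7 s; triangle areas 10 + 10 = 20 m
9–15 s: |½(-10 + -9)(6)| = 57 m
15–16 s: |½(-9 + -3)(1)| = 6 m
Total distance = 108 m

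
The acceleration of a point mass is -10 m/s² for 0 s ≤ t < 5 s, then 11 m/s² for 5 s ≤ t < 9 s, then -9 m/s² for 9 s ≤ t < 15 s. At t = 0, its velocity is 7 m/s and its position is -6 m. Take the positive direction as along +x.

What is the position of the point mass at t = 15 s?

-336 m

On each constant-a segment, Δv = aΔt and Δx = v₀Δt + ½aΔt²; chain segment to segment.
0–5 s: v starts 7 m/s; Δx = 7·5 + ½·-10·5² = -90 m; v ends -43 m/s.
5–9 s: v starts -43 m/s; Δx = -43·4 + ½·11·4² = -84 m; v ends 1 m/s.
9–15 s: v starts 1 m/s; Δx = 1·6 + ½·-9·6² = -156 m; v ends -53 m/s.
x(15) = -6 + Σ Δx = -336 m.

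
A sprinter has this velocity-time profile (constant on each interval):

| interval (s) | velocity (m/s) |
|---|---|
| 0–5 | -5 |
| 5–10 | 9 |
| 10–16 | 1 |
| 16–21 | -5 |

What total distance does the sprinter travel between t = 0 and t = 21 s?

101 m

Total distance travelled is ∫|v| dt — sum the magnitudes of each area piece.
0–5 s: |-5| × 5 = 25 m
5–10 s: |9| × 5 = 45 m
10–16 s: |1| × 6 = 6 m
16–21 s: |-5| × 5 = 25 m
Total distance = 101 m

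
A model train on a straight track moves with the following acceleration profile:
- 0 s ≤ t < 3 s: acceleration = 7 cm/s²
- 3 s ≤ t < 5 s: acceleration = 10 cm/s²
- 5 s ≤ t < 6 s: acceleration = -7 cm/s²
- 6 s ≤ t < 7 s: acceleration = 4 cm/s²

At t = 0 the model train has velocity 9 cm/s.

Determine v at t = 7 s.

Δv equals the area under the a-t graph; then v = v₀ + Δv.
0–3 s: 7 × 3 = 21 cm/s
3–5 s: 10 × 2 = 20 cm/s
5–6 s: -7 × 1 = -7 cm/s
6–7 s: 4 × 1 = 4 cm/s
Δv = 38 cm/s, so v(7) = 9 + (38) = 47 cm/s.

47 cm/s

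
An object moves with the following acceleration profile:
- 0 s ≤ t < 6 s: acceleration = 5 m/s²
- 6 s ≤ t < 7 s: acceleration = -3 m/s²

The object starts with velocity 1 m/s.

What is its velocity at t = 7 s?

Δv equals the area under the a-t graph; then v = v₀ + Δv.
0–6 s: 5 × 6 = 30 m/s
6–7 s: -3 × 1 = -3 m/s
Δv = 27 m/s, so v(7) = 1 + (27) = 28 m/s.

28 m/s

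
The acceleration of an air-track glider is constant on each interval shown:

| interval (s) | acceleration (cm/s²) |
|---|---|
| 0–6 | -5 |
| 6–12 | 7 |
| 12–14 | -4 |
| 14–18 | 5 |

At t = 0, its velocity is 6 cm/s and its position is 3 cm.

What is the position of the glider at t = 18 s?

On each constant-a segment, Δv = aΔt and Δx = v₀Δt + ½aΔt²; chain segment to segment.
0–6 s: v starts 6 cm/s; Δx = 6·6 + ½·-5·6² = -54 cm; v ends -24 cm/s.
6–12 s: v starts -24 cm/s; Δx = -24·6 + ½·7·6² = -18 cm; v ends 18 cm/s.
12–14 s: v starts 18 cm/s; Δx = 18·2 + ½·-4·2² = 28 cm; v ends 10 cm/s.
14–18 s: v starts 10 cm/s; Δx = 10·4 + ½·5·4² = 80 cm; v ends 30 cm/s.
x(18) = 3 + Σ Δx = 39 cm.

39 cm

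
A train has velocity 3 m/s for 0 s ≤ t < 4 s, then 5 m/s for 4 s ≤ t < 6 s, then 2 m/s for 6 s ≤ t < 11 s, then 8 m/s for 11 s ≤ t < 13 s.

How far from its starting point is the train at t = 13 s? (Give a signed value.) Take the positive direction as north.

Net displacement equals the area under the velocity-time graph (areas below the axis count negative).
0–4 s: 3 × 4 = 12 m
4–6 s: 5 × 2 = 10 m
6–11 s: 2 × 5 = 10 m
11–13 s: 8 × 2 = 16 m
Net displacement = 48 m

48 m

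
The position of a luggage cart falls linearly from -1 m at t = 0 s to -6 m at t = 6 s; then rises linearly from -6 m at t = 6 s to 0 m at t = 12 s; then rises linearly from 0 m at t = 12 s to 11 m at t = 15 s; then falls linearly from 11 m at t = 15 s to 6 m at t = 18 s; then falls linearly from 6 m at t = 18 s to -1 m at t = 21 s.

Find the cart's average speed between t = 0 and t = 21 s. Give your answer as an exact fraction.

Average speed = (total path length)/(elapsed time); on a piecewise-linear x-t graph the path length is Σ|Δx|.
0–6 s: |Δx| = |-6 − -1| = 5 m
6–12 s: |Δx| = |0 − -6| = 6 m
12–15 s: |Δx| = |11 − 0| = 11 m
15–18 s: |Δx| = |6 − 11| = 5 m
18–21 s: |Δx| = |-1 − 6| = 7 m
Total path = 34 m; average speed = 34/21 = 34/21 m/s.

34/21 m/s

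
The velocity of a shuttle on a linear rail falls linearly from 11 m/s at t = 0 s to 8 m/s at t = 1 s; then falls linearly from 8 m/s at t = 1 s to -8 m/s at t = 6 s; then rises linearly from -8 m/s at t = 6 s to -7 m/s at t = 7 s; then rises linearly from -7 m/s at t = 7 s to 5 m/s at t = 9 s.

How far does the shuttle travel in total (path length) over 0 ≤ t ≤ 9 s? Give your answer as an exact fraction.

Distance (not displacement) is the total path length: add the absolute areas under v-t.
0–1 s: |½(11 + 8)(1)| = 9.5 m
1–6 s: v = 0 at t = 3.5 s; triangle areas 10 + 10 = 20 m
6–7 s: |½(-8 + -7)(1)| = 7.5 m
7–9 s: v = 0 at t = 49/6 s; triangle areas 49/12 + 25/12 = 37/6 m
Total distance = 259/6 m

259/6 m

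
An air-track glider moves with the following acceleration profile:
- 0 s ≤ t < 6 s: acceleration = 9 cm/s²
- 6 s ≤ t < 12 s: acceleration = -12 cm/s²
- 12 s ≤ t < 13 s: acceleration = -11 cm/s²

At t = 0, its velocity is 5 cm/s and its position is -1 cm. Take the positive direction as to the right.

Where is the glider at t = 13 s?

310.5 cm

On each constant-a segment, Δv = aΔt and Δx = v₀Δt + ½aΔt²; chain segment to segment.
0–6 s: v starts 5 cm/s; Δx = 5·6 + ½·9·6² = 192 cm; v ends 59 cm/s.
6–12 s: v starts 59 cm/s; Δx = 59·6 + ½·-12·6² = 138 cm; v ends -13 cm/s.
12–13 s: v starts -13 cm/s; Δx = -13·1 + ½·-11·1² = -18.5 cm; v ends -24 cm/s.
x(13) = -1 + Σ Δx = 310.5 cm.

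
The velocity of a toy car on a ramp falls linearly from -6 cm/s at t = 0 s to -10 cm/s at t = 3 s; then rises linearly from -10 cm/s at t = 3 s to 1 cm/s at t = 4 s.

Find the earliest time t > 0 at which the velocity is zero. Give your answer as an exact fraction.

v changes sign on 3–4 s (from -10 to 1); the graph is linear there, so v = 0 at t = 3 + (10)·(4 − 3)/(1 − -10) = 43/11 s.

t = 43/11 s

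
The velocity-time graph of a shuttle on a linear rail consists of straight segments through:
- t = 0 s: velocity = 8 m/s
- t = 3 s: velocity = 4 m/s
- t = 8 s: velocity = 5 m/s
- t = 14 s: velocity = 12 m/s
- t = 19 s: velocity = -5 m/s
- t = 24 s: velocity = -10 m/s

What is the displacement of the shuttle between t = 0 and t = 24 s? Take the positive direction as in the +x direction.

Displacement is the signed area under the v-t curve.
0–3 s: ½(8 + 4)(3) = 18 m
3–8 s: ½(4 + 5)(5) = 22.5 m
8–14 s: ½(5 + 12)(6) = 51 m
14–19 s: ½(12 + -5)(5) = 17.5 m
19–24 s: ½(-5 + -10)(5) = -37.5 m
Net displacement = 71.5 m

71.5 m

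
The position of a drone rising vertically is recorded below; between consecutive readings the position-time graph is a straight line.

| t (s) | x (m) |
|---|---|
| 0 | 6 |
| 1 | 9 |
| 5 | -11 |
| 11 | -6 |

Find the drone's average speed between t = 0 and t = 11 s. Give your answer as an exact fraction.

Average speed = (total path length)/(elapsed time); on a piecewise-linear x-t graph the path length is Σ|Δx|.
0–1 s: |Δx| = |9 − 6| = 3 m
1–5 s: |Δx| = |-11 − 9| = 20 m
5–11 s: |Δx| = |-6 − -11| = 5 m
Total path = 28 m; average speed = 28/11 = 28/11 m/s.

28/11 m/s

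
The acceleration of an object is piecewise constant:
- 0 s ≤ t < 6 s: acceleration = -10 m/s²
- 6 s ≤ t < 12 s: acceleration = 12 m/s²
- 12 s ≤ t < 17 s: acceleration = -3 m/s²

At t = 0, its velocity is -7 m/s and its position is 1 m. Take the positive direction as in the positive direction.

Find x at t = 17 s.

-419.5 m

On each constant-a segment, Δv = aΔt and Δx = v₀Δt + ½aΔt²; chain segment to segment.
0–6 s: v starts -7 m/s; Δx = -7·6 + ½·-10·6² = -222 m; v ends -67 m/s.
6–12 s: v starts -67 m/s; Δx = -67·6 + ½·12·6² = -186 m; v ends 5 m/s.
12–17 s: v starts 5 m/s; Δx = 5·5 + ½·-3·5² = -12.5 m; v ends -10 m/s.
x(17) = 1 + Σ Δx = -419.5 m.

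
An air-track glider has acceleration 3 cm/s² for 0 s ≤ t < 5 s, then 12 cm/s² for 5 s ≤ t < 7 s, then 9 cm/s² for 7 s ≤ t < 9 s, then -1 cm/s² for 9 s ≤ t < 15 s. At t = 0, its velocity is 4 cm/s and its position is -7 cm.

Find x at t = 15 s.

On each constant-a segment, Δv = aΔt and Δx = v₀Δt + ½aΔt²; chain segment to segment.
0–5 s: v starts 4 cm/s; Δx = 4·5 + ½·3·5² = 57.5 cm; v ends 19 cm/s.
5–7 s: v starts 19 cm/s; Δx = 19·2 + ½·12·2² = 62 cm; v ends 43 cm/s.
7–9 s: v starts 43 cm/s; Δx = 43·2 + ½·9·2² = 104 cm; v ends 61 cm/s.
9–15 s: v starts 61 cm/s; Δx = 61·6 + ½·-1·6² = 348 cm; v ends 55 cm/s.
x(15) = -7 + Σ Δx = 564.5 cm.

564.5 cm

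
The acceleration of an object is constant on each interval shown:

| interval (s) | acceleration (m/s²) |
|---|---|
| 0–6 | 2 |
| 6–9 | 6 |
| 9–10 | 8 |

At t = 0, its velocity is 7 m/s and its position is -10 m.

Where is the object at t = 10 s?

193 m

On each constant-a segment, Δv = aΔt and Δx = v₀Δt + ½aΔt²; chain segment to segment.
0–6 s: v starts 7 m/s; Δx = 7·6 + ½·2·6² = 78 m; v ends 19 m/s.
6–9 s: v starts 19 m/s; Δx = 19·3 + ½·6·3² = 84 m; v ends 37 m/s.
9–10 s: v starts 37 m/s; Δx = 37·1 + ½·8·1² = 41 m; v ends 45 m/s.
x(10) = -10 + Σ Δx = 193 m.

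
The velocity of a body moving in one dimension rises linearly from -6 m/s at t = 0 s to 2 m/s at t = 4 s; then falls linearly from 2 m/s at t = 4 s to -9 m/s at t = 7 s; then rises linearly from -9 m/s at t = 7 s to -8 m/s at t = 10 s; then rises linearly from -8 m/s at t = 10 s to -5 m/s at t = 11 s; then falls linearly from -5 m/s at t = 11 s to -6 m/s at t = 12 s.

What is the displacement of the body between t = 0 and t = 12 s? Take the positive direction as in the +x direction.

Net displacement equals the area under the velocity-time graph (areas below the axis count negative).
0–4 s: ½(-6 + 2)(4) = -8 m
4–7 s: ½(2 + -9)(3) = -10.5 m
7–10 s: ½(-9 + -8)(3) = -25.5 m
10–11 s: ½(-8 + -5)(1) = -6.5 m
11–12 s: ½(-5 + -6)(1) = -5.5 m
Net displacement = -56 m

-56 m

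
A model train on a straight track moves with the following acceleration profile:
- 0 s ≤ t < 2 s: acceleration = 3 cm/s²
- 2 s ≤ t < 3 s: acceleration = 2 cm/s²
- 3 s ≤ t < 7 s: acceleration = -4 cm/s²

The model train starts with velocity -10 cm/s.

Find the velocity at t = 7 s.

Δv equals the area under the a-t graph; then v = v₀ + Δv.
0–2 s: 3 × 2 = 6 cm/s
2–3 s: 2 × 1 = 2 cm/s
3–7 s: -4 × 4 = -16 cm/s
Δv = -8 cm/s, so v(7) = -10 + (-8) = -18 cm/s.

-18 cm/s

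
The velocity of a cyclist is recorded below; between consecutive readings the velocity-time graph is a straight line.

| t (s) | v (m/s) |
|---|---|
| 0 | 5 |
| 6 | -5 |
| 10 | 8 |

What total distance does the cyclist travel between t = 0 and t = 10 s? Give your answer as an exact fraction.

373/13 m

Total distance travelled is ∫|v| dt — sum the magnitudes of each area piece.
0–6 s: v = 0 at t = 3 s; triangle areas 7.5 + 7.5 = 15 m
6–10 s: v = 0 at t = 98/13 s; triangle areas 50/13 + 128/13 = 178/13 m
Total distance = 373/13 m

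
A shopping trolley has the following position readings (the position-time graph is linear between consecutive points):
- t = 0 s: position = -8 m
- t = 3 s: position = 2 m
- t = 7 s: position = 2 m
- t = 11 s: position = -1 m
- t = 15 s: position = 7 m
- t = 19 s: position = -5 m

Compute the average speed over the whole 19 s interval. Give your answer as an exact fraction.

33/19 m/s

Average speed = (total path length)/(elapsed time); on a piecewise-linear x-t graph the path length is Σ|Δx|.
0–3 s: |Δx| = |2 − -8| = 10 m
3–7 s: |Δx| = |2 − 2| = 0 m
7–11 s: |Δx| = |-1 − 2| = 3 m
11–15 s: |Δx| = |7 − -1| = 8 m
15–19 s: |Δx| = |-5 − 7| = 12 m
Total path = 33 m; average speed = 33/19 = 33/19 m/s.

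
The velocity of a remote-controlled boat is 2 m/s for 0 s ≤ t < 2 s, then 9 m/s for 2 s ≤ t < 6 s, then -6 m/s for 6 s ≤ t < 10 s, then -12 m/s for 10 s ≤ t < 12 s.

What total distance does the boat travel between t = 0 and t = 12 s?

Distance (not displacement) is the total path length: add the absolute areas under v-t.
0–2 s: |2| × 2 = 4 m
2–6 s: |9| × 4 = 36 m
6–10 s: |-6| × 4 = 24 m
10–12 s: |-12| × 2 = 24 m
Total distance = 88 m

88 m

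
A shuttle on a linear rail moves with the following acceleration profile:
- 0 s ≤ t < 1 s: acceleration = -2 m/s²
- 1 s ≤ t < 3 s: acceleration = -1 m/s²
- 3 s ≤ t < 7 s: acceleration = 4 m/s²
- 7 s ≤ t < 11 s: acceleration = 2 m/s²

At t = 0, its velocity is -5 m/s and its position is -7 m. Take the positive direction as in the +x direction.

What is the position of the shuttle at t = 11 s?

11 m

On each constant-a segment, Δv = aΔt and Δx = v₀Δt + ½aΔt²; chain segment to segment.
0–1 s: v starts -5 m/s; Δx = -5·1 + ½·-2·1² = -6 m; v ends -7 m/s.
1–3 s: v starts -7 m/s; Δx = -7·2 + ½·-1·2² = -16 m; v ends -9 m/s.
3–7 s: v starts -9 m/s; Δx = -9·4 + ½·4·4² = -4 m; v ends 7 m/s.
7–11 s: v starts 7 m/s; Δx = 7·4 + ½·2·4² = 44 m; v ends 15 m/s.
x(11) = -7 + Σ Δx = 11 m.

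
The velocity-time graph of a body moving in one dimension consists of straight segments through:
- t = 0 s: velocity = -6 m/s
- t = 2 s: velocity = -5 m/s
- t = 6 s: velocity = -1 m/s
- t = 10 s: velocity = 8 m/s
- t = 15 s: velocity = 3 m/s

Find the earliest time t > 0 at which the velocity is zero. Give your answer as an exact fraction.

v changes sign on 6–10 s (from -1 to 8); the graph is linear there, so v = 0 at t = 6 + (1)·(10 − 6)/(8 − -1) = 58/9 s.

t = 58/9 s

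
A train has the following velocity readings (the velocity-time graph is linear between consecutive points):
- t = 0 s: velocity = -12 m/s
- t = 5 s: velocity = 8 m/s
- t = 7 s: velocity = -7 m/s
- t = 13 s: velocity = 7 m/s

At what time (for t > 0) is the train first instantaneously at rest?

v changes sign on 0–5 s (from -12 to 8); the graph is linear there, so v = 0 at t = 0 + (12)·(5 − 0)/(8 − -12) = 3 s.

t = 3 s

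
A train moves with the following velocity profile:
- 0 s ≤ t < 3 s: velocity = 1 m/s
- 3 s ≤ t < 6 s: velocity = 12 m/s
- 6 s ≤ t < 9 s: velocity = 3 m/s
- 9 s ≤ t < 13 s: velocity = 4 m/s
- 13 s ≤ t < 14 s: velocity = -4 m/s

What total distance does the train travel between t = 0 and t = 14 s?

Total distance travelled is ∫|v| dt — sum the magnitudes of each area piece.
0–3 s: |1| × 3 = 3 m
3–6 s: |12| × 3 = 36 m
6–9 s: |3| × 3 = 9 m
9–13 s: |4| × 4 = 16 m
13–14 s: |-4| × 1 = 4 m
Total distance = 68 m

68 m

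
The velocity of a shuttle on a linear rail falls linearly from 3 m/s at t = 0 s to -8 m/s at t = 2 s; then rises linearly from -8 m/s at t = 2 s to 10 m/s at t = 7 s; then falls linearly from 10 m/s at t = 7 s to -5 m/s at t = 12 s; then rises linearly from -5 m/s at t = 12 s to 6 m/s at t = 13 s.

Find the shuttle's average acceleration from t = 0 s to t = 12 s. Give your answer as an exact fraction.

Average acceleration = Δv/Δt = (-5 − 3)/(12 − 0) = -2/3 m/s².

-2/3 m/s²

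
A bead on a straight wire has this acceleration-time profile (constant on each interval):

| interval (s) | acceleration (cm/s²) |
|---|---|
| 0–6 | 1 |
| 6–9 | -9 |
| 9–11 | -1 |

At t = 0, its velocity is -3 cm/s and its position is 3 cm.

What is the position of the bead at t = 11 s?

On each constant-a segment, Δv = aΔt and Δx = v₀Δt + ½aΔt²; chain segment to segment.
0–6 s: v starts -3 cm/s; Δx = -3·6 + ½·1·6² = 0 cm; v ends 3 cm/s.
6–9 s: v starts 3 cm/s; Δx = 3·3 + ½·-9·3² = -31.5 cm; v ends -24 cm/s.
9–11 s: v starts -24 cm/s; Δx = -24·2 + ½·-1·2² = -50 cm; v ends -26 cm/s.
x(11) = 3 + Σ Δx = -78.5 cm.

-78.5 cm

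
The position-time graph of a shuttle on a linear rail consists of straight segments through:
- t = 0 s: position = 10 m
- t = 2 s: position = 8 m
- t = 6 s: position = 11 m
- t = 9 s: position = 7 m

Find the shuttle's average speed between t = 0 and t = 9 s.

1 m/s

Average speed = (total path length)/(elapsed time); on a piecewise-linear x-t graph the path length is Σ|Δx|.
0–2 s: |Δx| = |8 − 10| = 2 m
2–6 s: |Δx| = |11 − 8| = 3 m
6–9 s: |Δx| = |7 − 11| = 4 m
Total path = 9 m; average speed = 9/9 = 1 m/s.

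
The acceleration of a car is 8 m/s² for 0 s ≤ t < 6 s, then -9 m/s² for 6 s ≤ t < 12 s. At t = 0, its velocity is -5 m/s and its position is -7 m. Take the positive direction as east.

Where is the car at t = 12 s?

On each constant-a segment, Δv = aΔt and Δx = v₀Δt + ½aΔt²; chain segment to segment.
0–6 s: v starts -5 m/s; Δx = -5·6 + ½·8·6² = 114 m; v ends 43 m/s.
6–12 s: v starts 43 m/s; Δx = 43·6 + ½·-9·6² = 96 m; v ends -11 m/s.
x(12) = -7 + Σ Δx = 203 m.

203 m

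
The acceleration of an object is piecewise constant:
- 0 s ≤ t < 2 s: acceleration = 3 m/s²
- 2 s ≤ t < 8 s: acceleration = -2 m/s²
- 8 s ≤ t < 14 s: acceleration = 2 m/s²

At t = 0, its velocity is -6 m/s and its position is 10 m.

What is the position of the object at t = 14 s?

-68 m

On each constant-a segment, Δv = aΔt and Δx = v₀Δt + ½aΔt²; chain segment to segment.
0–2 s: v starts -6 m/s; Δx = -6·2 + ½·3·2² = -6 m; v ends 0 m/s.
2–8 s: v starts 0 m/s; Δx = 0·6 + ½·-2·6² = -36 m; v ends -12 m/s.
8–14 s: v starts -12 m/s; Δx = -12·6 + ½·2·6² = -36 m; v ends 0 m/s.
x(14) = 10 + Σ Δx = -68 m.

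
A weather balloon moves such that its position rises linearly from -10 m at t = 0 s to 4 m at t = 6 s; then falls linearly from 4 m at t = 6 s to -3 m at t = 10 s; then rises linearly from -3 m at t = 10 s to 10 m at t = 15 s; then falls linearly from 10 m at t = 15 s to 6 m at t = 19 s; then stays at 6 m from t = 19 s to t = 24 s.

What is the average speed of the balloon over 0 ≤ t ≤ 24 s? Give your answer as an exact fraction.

19/12 m/s

Average speed = (total path length)/(elapsed time); on a piecewise-linear x-t graph the path length is Σ|Δx|.
0–6 s: |Δx| = |4 − -10| = 14 m
6–10 s: |Δx| = |-3 − 4| = 7 m
10–15 s: |Δx| = |10 − -3| = 13 m
15–19 s: |Δx| = |6 − 10| = 4 m
19–24 s: |Δx| = |6 − 6| = 0 m
Total path = 38 m; average speed = 38/24 = 19/12 m/s.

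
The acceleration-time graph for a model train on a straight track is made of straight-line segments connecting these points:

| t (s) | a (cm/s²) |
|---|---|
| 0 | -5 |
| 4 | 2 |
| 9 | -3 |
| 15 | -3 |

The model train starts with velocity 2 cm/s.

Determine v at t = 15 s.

-24.5 cm/s

Δv equals the area under the a-t graph; then v = v₀ + Δv.
0–4 s: ½(-5 + 2)(4) = -6 cm/s
4–9 s: ½(2 + -3)(5) = -2.5 cm/s
9–15 s: -3 × 6 = -18 cm/s
Δv = -26.5 cm/s, so v(15) = 2 + (-26.5) = -24.5 cm/s.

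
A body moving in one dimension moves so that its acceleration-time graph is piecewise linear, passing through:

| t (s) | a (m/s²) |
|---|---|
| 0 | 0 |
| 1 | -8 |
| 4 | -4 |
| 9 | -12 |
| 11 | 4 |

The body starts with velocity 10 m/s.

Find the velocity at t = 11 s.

Δv equals the area under the a-t graph; then v = v₀ + Δv.
0–1 s: ½(0 + -8)(1) = -4 m/s
1–4 s: ½(-8 + -4)(3) = -18 m/s
4–9 s: ½(-4 + -12)(5) = -40 m/s
9–11 s: ½(-12 + 4)(2) = -8 m/s
Δv = -70 m/s, so v(11) = 10 + (-70) = -60 m/s.

-60 m/s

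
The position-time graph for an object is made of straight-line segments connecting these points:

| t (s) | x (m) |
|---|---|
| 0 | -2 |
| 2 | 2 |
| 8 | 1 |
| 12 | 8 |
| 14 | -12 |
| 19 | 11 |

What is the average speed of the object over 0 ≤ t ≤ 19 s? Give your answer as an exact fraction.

55/19 m/s

Average speed = (total path length)/(elapsed time); on a piecewise-linear x-t graph the path length is Σ|Δx|.
0–2 s: |Δx| = |2 − -2| = 4 m
2–8 s: |Δx| = |1 − 2| = 1 m
8–12 s: |Δx| = |8 − 1| = 7 m
12–14 s: |Δx| = |-12 − 8| = 20 m
14–19 s: |Δx| = |11 − -12| = 23 m
Total path = 55 m; average speed = 55/19 = 55/19 m/s.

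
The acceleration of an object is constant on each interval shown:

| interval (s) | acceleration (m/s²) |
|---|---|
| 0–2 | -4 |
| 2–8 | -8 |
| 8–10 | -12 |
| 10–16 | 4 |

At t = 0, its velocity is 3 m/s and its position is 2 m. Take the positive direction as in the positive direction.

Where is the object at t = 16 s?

On each constant-a segment, Δv = aΔt and Δx = v₀Δt + ½aΔt²; chain segment to segment.
0–2 s: v starts 3 m/s; Δx = 3·2 + ½·-4·2² = -2 m; v ends -5 m/s.
2–8 s: v starts -5 m/s; Δx = -5·6 + ½·-8·6² = -174 m; v ends -53 m/s.
8–10 s: v starts -53 m/s; Δx = -53·2 + ½·-12·2² = -130 m; v ends -77 m/s.
10–16 s: v starts -77 m/s; Δx = -77·6 + ½·4·6² = -390 m; v ends -53 m/s.
x(16) = 2 + Σ Δx = -694 m.

-694 m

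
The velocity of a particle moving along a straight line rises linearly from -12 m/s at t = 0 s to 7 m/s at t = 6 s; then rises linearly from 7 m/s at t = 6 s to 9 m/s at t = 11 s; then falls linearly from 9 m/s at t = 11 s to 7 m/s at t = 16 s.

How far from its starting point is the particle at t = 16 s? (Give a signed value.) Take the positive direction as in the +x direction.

65 m

Net displacement equals the area under the velocity-time graph (areas below the axis count negative).
0–6 s: ½(-12 + 7)(6) = -15 m
6–11 s: ½(7 + 9)(5) = 40 m
11–16 s: ½(9 + 7)(5) = 40 m
Net displacement = 65 m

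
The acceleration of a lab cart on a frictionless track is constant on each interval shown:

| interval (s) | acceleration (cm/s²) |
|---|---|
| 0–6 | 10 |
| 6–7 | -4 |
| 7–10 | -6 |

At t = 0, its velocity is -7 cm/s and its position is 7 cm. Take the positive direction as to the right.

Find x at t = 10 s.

316 cm

On each constant-a segment, Δv = aΔt and Δx = v₀Δt + ½aΔt²; chain segment to segment.
0–6 s: v starts -7 cm/s; Δx = -7·6 + ½·10·6² = 138 cm; v ends 53 cm/s.
6–7 s: v starts 53 cm/s; Δx = 53·1 + ½·-4·1² = 51 cm; v ends 49 cm/s.
7–10 s: v starts 49 cm/s; Δx = 49·3 + ½·-6·3² = 120 cm; v ends 31 cm/s.
x(10) = 7 + Σ Δx = 316 cm.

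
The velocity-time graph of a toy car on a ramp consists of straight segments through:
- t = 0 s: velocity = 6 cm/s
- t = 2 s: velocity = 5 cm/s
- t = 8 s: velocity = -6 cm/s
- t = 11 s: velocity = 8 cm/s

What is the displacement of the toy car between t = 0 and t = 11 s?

Net displacement equals the area under the velocity-time graph (areas below the axis count negative).
0–2 s: ½(6 + 5)(2) = 11 cm
2–8 s: ½(5 + -6)(6) = -3 cm
8–11 s: ½(-6 + 8)(3) = 3 cm
Net displacement = 11 cm

11 cm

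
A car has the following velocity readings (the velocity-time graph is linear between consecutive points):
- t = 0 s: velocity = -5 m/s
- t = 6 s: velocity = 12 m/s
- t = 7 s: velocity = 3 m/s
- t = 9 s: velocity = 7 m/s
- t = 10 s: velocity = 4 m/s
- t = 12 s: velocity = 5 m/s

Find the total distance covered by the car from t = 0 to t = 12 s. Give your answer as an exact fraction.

Total distance travelled is ∫|v| dt — sum the magnitudes of each area piece.
0–6 s: v = 0 at t = 30/17 s; triangle areas 75/17 + 432/17 = 507/17 m
6–7 s: |½(12 + 3)(1)| = 7.5 m
7–9 s: |½(3 + 7)(2)| = 10 m
9–10 s: |½(7 + 4)(1)| = 5.5 m
10–12 s: |½(4 + 5)(2)| = 9 m
Total distance = 1051/17 m

1051/17 m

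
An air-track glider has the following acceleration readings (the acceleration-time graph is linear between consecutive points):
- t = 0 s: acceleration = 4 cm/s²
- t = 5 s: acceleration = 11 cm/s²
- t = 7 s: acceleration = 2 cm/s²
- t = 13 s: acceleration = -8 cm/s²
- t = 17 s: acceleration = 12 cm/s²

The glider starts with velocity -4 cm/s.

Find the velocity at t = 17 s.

36.5 cm/s

Δv equals the area under the a-t graph; then v = v₀ + Δv.
0–5 s: ½(4 + 11)(5) = 37.5 cm/s
5–7 s: ½(11 + 2)(2) = 13 cm/s
7–13 s: ½(2 + -8)(6) = -18 cm/s
13–17 s: ½(-8 + 12)(4) = 8 cm/s
Δv = 40.5 cm/s, so v(17) = -4 + (40.5) = 36.5 cm/s.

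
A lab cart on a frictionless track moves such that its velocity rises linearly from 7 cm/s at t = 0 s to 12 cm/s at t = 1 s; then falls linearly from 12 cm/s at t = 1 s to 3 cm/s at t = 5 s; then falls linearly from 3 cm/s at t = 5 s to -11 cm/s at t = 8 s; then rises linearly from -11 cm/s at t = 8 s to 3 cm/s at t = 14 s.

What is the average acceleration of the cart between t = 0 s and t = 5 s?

Average acceleration = Δv/Δt = (3 − 7)/(5 − 0) = -0.8 cm/s².

-0.8 cm/s²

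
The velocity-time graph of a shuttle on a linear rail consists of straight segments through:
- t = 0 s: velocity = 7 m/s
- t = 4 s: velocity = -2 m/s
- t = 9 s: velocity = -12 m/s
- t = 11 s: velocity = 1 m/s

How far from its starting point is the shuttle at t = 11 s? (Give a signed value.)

Displacement is the signed area under the v-t curve.
0–4 s: ½(7 + -2)(4) = 10 m
4–9 s: ½(-2 + -12)(5) = -35 m
9–11 s: ½(-12 + 1)(2) = -11 m
Net displacement = -36 m

-36 m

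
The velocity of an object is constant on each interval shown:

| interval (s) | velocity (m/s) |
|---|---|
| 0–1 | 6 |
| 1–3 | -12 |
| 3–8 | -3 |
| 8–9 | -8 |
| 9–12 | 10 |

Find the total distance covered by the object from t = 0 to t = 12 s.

83 m

Total distance travelled is ∫|v| dt — sum the magnitudes of each area piece.
0–1 s: |6| × 1 = 6 m
1–3 s: |-12| × 2 = 24 m
3–8 s: |-3| × 5 = 15 m
8–9 s: |-8| × 1 = 8 m
9–12 s: |10| × 3 = 30 m
Total distance = 83 m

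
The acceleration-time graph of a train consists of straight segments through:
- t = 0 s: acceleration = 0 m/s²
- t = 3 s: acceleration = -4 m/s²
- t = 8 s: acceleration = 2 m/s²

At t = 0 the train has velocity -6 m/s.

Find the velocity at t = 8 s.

Δv equals the area under the a-t graph; then v = v₀ + Δv.
0–3 s: ½(0 + -4)(3) = -6 m/s
3–8 s: ½(-4 + 2)(5) = -5 m/s
Δv = -11 m/s, so v(8) = -6 + (-11) = -17 m/s.

-17 m/s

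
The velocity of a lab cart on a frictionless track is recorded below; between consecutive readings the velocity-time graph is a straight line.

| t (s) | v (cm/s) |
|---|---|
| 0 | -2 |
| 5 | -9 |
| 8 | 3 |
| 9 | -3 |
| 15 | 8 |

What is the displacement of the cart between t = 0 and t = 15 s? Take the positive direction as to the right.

-21.5 cm

Displacement is the signed area under the v-t curve.
0–5 s: ½(-2 + -9)(5) = -27.5 cm
5–8 s: ½(-9 + 3)(3) = -9 cm
8–9 s: ½(3 + -3)(1) = 0 cm
9–15 s: ½(-3 + 8)(6) = 15 cm
Net displacement = -21.5 cm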